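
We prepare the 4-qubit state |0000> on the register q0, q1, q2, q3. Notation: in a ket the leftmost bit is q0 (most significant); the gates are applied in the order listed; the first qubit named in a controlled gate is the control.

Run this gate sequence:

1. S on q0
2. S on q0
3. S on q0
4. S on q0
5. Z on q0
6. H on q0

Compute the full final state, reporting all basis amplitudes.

The resulting statevector has amplitude sqrt(2)/2 on |0000>, sqrt(2)/2 on |1000>, and 0 on every other basis state. Key observation: the block from step 1 through step 4 cancels to the identity and can be dropped.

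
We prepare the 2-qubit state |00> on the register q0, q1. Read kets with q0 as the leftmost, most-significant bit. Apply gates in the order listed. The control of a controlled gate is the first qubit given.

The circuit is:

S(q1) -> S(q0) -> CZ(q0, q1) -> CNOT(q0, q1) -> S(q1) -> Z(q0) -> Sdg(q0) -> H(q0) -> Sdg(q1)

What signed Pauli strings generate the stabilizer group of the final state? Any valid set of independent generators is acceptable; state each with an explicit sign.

One valid set of independent stabilizer generators is +XI, +IZ (any independent generating set of the same group is equally correct).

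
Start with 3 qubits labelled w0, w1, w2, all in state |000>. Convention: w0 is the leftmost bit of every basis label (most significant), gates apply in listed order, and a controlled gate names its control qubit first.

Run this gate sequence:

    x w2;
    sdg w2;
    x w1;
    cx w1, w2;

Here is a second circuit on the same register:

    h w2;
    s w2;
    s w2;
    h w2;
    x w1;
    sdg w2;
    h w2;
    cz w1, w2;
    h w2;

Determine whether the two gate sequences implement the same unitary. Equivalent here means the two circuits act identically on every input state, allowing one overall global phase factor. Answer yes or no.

Yes — the two circuits implement the same unitary up to a global phase.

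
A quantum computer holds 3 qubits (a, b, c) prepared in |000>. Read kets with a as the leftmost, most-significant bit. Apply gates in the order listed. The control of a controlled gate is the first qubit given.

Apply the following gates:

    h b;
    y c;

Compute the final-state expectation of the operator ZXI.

The expectation value of ZXI is 1.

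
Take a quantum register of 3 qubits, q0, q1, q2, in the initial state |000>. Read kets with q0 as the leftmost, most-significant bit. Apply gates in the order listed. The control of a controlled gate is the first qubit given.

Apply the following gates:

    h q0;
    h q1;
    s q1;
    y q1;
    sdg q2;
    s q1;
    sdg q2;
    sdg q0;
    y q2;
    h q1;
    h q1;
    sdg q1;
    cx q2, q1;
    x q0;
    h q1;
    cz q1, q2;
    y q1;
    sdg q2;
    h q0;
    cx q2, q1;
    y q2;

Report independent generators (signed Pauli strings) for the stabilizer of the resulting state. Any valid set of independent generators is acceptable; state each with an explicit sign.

One valid set of independent stabilizer generators is -YII, +IYI, +IIZ (any independent generating set of the same group is equally correct). Key observation: gates 10-11 undo each other exactly, leaving only the rest of the circuit to track.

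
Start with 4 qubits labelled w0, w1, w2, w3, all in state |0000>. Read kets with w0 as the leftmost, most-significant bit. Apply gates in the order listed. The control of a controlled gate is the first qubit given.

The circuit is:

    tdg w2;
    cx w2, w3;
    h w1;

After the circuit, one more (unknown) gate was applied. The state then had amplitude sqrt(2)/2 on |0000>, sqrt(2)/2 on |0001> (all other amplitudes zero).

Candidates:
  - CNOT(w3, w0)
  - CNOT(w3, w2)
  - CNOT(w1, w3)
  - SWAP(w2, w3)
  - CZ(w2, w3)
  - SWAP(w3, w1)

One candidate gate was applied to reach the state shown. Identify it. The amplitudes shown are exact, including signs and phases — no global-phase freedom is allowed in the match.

The unique candidate consistent with the amplitudes is SWAP(w3, w1).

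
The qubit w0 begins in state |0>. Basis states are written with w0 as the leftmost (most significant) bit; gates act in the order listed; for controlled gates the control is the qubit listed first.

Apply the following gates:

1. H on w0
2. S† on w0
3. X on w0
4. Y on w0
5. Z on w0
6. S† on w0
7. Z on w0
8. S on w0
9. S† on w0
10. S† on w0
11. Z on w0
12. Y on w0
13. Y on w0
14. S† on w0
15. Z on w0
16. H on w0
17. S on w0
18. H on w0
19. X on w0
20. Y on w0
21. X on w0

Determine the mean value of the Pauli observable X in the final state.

In the final state, X has expectation 1.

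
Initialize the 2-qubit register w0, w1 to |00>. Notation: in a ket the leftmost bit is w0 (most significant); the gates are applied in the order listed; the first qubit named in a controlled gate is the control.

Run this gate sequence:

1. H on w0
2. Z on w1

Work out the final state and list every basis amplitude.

After the circuit, the state carries amplitude sqrt(2)/2 on |00>, 0 on |01>, sqrt(2)/2 on |10>, 0 on |11>.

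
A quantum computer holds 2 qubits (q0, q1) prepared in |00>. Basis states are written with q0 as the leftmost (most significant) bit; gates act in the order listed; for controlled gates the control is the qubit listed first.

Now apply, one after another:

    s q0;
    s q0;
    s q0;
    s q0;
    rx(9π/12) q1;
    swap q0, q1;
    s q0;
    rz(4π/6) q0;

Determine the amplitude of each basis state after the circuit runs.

The final amplitudes are -sqrt(2 - sqrt(2))*exp(2*I*pi/3)/2 on |00>, 0 on |01>, sqrt(sqrt(2) + 2)*exp(I*pi/3)/2 on |10>, 0 on |11>.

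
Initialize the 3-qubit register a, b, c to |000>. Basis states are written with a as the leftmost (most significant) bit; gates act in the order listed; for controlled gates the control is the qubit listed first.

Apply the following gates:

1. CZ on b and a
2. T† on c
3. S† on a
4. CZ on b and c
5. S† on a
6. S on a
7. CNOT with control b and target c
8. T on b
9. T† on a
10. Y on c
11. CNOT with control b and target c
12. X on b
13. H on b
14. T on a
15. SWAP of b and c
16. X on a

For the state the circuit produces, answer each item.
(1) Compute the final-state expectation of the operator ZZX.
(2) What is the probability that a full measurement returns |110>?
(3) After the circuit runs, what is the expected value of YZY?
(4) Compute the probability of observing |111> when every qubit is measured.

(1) The observable ZZX averages to -1.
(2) Outcome |110> occurs with probability 1/2.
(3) The expectation value of YZY is 0.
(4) The probability of measuring |111> is 1/2.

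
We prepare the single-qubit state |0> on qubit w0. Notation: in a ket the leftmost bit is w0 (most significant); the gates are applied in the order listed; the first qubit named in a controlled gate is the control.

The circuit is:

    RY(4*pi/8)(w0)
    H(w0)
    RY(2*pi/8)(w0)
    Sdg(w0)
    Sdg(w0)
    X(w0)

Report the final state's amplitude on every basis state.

The resulting statevector has amplitude -sqrt(2 - sqrt(2))/2 on |0>, sqrt(sqrt(2) + 2)/2 on |1>.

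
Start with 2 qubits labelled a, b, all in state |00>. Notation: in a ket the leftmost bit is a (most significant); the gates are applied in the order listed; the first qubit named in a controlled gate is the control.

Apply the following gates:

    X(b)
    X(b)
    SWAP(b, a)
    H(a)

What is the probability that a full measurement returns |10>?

Outcome |10> occurs with probability 1/2.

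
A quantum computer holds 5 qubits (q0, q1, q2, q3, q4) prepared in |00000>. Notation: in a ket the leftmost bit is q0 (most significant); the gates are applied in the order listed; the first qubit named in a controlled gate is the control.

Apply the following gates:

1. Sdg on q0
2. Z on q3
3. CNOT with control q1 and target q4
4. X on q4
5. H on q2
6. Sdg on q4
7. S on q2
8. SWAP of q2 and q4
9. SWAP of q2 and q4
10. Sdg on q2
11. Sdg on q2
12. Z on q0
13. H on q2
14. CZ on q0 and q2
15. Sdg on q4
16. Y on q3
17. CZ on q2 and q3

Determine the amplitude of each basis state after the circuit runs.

The resulting statevector has amplitude -1/2 - I/2 on |00011>, -1/2 + I/2 on |00111>, and 0 on every other basis state. Key observation: the block from step 7 through step 10 cancels to the identity and can be dropped.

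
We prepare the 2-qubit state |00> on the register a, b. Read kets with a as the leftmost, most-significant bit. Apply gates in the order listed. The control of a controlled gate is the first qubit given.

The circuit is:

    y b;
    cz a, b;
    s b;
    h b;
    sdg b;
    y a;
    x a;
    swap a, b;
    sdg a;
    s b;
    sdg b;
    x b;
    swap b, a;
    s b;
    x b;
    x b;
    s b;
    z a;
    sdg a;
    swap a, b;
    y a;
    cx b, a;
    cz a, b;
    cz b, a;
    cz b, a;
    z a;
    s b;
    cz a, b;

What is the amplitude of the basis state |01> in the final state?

|01> carries amplitude -sqrt(2)/2 in the final state. Key observation: steps 15-16 multiply out to the identity, so the circuit reduces to the remaining gates.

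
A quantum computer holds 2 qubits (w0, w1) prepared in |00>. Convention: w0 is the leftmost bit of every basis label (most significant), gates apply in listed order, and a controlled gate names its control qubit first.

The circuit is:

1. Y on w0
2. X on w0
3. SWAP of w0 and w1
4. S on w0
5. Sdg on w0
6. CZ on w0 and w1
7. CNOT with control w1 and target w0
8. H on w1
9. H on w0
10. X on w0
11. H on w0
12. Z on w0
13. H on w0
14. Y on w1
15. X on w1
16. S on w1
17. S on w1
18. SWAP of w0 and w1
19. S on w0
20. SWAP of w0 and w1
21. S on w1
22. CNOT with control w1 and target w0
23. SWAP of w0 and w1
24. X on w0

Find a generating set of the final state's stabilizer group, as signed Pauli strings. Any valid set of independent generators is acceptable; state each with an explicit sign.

The stabilizer group can be generated by -XI, +IX, among other valid generating sets.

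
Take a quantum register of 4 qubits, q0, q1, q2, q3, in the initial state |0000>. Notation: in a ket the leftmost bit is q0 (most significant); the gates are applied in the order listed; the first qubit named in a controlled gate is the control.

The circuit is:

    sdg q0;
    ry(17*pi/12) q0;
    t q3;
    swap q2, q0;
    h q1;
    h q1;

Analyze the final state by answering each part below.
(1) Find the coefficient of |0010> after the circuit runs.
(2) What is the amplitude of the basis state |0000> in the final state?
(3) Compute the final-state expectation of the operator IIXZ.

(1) The amplitude on |0010> is sqrt(6 - 3*sqrt(2))/4 + sqrt(sqrt(2) + 2)/4. Key observation: the block from step 5 through step 6 cancels to the identity and can be dropped.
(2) |0000> carries amplitude -sqrt(3*sqrt(2) + 6)/4 + sqrt(2 - sqrt(2))/4 in the final state.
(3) The expectation value of IIXZ is -sqrt(6)/4 - sqrt(2)/4.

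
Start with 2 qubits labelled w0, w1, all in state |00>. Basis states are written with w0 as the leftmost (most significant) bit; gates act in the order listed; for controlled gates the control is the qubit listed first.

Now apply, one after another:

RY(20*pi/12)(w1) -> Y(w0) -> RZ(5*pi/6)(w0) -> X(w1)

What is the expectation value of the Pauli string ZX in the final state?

The observable ZX averages to sqrt(3)/2.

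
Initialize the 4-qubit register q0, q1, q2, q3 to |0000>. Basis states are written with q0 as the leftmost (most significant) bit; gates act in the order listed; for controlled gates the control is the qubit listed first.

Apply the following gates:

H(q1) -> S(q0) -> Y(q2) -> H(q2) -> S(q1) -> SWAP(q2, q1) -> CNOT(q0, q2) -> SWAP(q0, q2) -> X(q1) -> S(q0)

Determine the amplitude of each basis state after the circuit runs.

After the circuit, the state carries amplitude -I/2 on |0000>, I/2 on |0100>, I/2 on |1000>, -I/2 on |1100>, and 0 on every other basis state.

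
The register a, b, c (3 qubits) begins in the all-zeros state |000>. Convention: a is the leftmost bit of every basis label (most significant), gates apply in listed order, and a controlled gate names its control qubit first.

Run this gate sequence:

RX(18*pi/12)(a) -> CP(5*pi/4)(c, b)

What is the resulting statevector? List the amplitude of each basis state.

The resulting statevector has amplitude -sqrt(2)/2 on |000>, -sqrt(2)*I/2 on |100>, and 0 on every other basis state.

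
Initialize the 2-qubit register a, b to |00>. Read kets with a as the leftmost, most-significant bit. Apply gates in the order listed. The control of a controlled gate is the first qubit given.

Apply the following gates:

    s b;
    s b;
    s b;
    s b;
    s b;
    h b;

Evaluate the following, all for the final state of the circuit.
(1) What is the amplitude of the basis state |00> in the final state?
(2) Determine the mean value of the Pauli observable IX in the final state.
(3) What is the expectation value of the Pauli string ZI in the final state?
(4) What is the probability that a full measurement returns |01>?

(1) |00> carries amplitude sqrt(2)/2 in the final state. Key observation: the block from step 2 through step 5 cancels to the identity and can be dropped.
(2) The observable IX averages to 1.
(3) The expectation value of ZI is 1.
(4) A full measurement returns |01> with probability 1/2.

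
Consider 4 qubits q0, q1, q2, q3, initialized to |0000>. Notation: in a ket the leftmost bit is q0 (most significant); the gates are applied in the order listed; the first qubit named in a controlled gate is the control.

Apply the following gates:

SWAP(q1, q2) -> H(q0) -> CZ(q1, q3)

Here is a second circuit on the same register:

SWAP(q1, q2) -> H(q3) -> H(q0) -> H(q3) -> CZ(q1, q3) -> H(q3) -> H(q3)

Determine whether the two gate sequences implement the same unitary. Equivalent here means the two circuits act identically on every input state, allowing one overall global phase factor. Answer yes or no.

Yes: on every input state the two circuits agree up to one overall phase factor.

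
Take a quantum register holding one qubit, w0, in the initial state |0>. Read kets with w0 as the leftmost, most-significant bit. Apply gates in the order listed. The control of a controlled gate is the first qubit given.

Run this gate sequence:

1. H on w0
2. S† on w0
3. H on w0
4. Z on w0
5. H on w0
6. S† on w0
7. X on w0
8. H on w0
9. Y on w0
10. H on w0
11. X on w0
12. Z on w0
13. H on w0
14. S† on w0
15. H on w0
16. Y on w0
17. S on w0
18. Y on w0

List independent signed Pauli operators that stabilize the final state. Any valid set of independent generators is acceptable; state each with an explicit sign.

One valid set of independent stabilizer generators is -Y (any independent generating set of the same group is equally correct).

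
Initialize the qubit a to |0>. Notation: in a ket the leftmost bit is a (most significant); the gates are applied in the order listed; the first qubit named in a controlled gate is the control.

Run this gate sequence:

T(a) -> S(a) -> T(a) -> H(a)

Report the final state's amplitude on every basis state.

The final amplitudes are sqrt(2)/2 on |0>, sqrt(2)/2 on |1>.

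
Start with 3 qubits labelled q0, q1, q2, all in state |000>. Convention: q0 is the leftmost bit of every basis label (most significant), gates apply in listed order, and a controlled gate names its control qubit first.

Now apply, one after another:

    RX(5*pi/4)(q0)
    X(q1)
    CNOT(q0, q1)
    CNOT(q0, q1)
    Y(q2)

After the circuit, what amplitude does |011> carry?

The amplitude on |011> is -I*sqrt(2 - sqrt(2))/2. Key observation: the block from step 3 through step 4 cancels to the identity and can be dropped.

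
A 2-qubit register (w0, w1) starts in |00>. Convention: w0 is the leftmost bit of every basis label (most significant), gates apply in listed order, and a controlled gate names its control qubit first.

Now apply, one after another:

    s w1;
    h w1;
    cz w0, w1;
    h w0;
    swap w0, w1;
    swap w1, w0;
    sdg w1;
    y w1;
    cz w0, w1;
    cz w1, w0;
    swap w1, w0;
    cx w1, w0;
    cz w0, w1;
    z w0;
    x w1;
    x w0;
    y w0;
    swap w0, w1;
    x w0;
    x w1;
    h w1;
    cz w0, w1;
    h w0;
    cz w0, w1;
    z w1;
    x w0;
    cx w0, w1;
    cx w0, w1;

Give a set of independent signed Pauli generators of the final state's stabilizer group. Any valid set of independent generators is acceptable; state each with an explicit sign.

One valid set of independent stabilizer generators is -YI, -IX (any independent generating set of the same group is equally correct).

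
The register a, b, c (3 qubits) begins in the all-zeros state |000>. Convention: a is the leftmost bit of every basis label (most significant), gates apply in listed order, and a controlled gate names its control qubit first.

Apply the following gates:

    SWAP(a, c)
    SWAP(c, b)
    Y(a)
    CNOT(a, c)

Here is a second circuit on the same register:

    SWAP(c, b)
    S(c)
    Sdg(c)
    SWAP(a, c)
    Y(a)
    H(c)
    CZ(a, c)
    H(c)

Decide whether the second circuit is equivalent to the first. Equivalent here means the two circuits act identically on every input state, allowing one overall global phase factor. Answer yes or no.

No, they are not equivalent — no single phase factor reconciles the two unitaries.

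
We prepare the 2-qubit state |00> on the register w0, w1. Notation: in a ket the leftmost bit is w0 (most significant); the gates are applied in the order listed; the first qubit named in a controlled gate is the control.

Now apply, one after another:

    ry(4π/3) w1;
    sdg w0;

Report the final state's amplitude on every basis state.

The resulting statevector has amplitude -1/2 on |00>, sqrt(3)/2 on |01>, 0 on |10>, 0 on |11>.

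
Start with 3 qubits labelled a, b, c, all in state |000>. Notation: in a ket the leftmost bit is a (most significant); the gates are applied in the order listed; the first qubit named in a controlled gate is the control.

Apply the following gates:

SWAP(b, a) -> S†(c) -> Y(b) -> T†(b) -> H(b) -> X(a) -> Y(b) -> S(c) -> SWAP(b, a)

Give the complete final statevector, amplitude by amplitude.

The resulting statevector has amplitude sqrt(2)*exp(3*I*pi/4)/2 on |010>, sqrt(2)*exp(3*I*pi/4)/2 on |110>, and 0 on every other basis state.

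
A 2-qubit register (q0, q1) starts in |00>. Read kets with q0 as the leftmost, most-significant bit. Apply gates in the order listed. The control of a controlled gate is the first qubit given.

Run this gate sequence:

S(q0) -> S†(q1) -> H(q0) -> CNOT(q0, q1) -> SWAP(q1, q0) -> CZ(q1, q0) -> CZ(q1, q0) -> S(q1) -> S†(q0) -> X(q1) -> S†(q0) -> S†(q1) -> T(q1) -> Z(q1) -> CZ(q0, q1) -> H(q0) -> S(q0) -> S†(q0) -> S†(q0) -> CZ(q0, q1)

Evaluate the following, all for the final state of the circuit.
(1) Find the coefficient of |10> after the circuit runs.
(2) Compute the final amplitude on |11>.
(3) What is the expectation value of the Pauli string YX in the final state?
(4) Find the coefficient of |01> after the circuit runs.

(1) |10> carries amplitude 1/2 in the final state.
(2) The final state's coefficient on |11> equals -exp(I*pi/4)/2.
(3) The observable YX averages to -sqrt(2)/2.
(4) The final state's coefficient on |01> equals exp(3*I*pi/4)/2.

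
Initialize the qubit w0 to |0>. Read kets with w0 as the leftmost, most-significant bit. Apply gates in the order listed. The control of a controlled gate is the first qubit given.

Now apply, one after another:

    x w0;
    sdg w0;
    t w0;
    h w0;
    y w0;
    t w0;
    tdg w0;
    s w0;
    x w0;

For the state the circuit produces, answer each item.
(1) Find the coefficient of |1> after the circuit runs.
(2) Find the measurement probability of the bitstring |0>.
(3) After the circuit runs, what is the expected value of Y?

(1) |1> carries amplitude sqrt(2)*exp(I*pi/4)/2 in the final state.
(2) A full measurement returns |0> with probability 1/2.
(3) In the final state, Y has expectation -1.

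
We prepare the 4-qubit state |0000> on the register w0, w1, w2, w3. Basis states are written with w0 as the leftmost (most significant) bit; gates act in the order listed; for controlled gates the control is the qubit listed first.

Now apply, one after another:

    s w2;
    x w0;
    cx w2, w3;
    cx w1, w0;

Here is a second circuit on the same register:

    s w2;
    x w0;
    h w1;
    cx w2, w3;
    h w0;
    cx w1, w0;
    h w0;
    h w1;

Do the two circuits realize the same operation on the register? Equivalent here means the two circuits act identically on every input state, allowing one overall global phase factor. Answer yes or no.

No — the two circuits implement different unitaries, even allowing a global phase.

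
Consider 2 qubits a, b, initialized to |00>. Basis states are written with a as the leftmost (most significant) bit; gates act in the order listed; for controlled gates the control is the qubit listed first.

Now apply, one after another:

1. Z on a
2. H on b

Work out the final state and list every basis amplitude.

The resulting statevector has amplitude sqrt(2)/2 on |00>, sqrt(2)/2 on |01>, 0 on |10>, 0 on |11>.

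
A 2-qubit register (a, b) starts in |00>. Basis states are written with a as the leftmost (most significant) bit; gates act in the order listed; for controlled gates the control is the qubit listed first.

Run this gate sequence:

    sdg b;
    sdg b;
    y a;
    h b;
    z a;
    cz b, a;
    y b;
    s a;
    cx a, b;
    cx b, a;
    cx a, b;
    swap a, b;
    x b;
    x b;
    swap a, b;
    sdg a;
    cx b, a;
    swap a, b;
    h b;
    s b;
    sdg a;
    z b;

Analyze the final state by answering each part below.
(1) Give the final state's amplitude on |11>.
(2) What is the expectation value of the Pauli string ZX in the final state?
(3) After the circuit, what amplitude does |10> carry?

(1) |11> carries amplitude -1/2 + I/2 in the final state.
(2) The expectation value of ZX is 1.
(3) |10> carries amplitude 1/2 - I/2 in the final state.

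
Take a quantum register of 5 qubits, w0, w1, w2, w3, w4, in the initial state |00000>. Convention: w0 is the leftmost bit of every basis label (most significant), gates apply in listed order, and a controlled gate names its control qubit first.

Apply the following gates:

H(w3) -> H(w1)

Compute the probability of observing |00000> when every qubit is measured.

Outcome |00000> occurs with probability 1/4.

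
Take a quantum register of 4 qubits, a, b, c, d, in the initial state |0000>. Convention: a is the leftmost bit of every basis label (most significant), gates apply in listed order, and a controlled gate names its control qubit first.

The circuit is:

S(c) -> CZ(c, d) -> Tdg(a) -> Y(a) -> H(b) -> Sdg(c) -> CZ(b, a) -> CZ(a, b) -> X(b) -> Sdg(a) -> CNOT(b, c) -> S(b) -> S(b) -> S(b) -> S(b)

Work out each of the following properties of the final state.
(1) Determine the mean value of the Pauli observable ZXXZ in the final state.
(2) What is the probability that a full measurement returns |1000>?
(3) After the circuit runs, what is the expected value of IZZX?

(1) In the final state, ZXXZ has expectation -1. Key observation: the block from step 12 through step 15 cancels to the identity and can be dropped.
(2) Outcome |1000> occurs with probability 1/2.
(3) In the final state, IZZX has expectation 0.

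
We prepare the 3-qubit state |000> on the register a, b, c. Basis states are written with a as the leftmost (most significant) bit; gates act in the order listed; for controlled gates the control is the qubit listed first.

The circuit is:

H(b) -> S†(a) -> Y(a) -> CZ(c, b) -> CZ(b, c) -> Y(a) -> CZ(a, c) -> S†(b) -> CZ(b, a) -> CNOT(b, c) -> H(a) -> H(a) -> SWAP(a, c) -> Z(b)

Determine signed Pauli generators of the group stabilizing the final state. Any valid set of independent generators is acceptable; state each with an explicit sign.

One valid set of independent stabilizer generators is +XYI, +ZZI, +IIZ (any independent generating set of the same group is equally correct). Key observation: steps 11-12 multiply out to the identity, so the circuit reduces to the remaining gates.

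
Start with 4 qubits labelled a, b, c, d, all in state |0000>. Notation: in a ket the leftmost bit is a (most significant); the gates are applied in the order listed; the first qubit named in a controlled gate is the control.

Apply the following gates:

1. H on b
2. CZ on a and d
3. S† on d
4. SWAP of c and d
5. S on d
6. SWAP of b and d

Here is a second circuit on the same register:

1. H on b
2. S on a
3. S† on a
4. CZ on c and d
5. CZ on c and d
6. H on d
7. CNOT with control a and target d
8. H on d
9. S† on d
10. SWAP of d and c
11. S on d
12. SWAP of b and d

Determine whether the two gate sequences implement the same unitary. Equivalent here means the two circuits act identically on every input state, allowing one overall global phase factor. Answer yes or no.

Yes, they are equivalent — the unitaries differ by at most a global phase.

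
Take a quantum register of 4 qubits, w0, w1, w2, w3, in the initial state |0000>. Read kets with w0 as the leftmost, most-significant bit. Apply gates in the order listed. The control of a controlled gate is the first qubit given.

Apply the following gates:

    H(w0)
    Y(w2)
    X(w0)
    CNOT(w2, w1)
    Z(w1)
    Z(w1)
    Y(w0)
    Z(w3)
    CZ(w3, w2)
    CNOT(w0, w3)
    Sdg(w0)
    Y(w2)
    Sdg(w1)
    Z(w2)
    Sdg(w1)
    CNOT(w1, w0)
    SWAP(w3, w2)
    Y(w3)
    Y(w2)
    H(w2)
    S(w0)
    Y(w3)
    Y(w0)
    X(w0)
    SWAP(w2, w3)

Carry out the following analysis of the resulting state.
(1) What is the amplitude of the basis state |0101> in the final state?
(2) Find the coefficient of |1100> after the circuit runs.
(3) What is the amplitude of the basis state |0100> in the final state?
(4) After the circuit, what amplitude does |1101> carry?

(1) The amplitude on |0101> is -1/2.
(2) The amplitude on |1100> is -1/2.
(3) The amplitude on |0100> is -1/2.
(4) The final state's coefficient on |1101> equals 1/2.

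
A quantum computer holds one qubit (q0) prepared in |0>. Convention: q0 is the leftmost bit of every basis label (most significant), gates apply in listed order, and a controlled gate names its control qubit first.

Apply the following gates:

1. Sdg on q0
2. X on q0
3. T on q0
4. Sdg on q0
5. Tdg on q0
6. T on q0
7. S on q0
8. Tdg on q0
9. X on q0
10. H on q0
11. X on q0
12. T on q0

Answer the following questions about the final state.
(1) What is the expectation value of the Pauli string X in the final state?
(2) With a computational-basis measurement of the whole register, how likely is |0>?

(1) The observable X averages to sqrt(2)/2.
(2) The probability of measuring |0> is 1/2.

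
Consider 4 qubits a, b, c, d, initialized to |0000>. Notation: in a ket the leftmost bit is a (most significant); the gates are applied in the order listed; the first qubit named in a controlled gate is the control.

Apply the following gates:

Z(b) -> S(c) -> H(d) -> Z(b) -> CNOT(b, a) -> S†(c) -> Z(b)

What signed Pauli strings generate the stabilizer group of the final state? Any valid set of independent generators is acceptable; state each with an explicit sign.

The final state is stabilized by the group generated by +IIIX, +ZIII, +IZII, +IIZI; other independent generating sets are equally valid.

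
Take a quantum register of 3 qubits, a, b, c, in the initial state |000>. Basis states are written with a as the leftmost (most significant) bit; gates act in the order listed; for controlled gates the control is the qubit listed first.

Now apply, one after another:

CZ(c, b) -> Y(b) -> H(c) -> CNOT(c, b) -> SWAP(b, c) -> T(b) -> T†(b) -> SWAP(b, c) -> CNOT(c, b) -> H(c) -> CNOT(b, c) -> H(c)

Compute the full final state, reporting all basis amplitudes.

The final amplitudes are sqrt(2)*I/2 on |010>, -sqrt(2)*I/2 on |011>, and 0 on every other basis state.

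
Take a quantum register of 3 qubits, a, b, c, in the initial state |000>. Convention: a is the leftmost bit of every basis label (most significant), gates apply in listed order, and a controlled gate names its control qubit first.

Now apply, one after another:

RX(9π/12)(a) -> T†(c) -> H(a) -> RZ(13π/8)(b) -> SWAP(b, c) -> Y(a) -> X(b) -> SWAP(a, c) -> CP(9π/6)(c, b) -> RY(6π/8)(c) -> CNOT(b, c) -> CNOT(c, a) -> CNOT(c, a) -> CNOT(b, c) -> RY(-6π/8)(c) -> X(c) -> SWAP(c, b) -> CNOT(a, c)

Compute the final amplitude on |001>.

|001> carries amplitude -sqrt(2)*sqrt(2 - sqrt(2))*exp(3*I*pi/16)/4 + sqrt(2)*sqrt(sqrt(2) + 2)*exp(11*I*pi/16)/4 in the final state. Key observation: gates 10-15 undo each other exactly, leaving only the rest of the circuit to track.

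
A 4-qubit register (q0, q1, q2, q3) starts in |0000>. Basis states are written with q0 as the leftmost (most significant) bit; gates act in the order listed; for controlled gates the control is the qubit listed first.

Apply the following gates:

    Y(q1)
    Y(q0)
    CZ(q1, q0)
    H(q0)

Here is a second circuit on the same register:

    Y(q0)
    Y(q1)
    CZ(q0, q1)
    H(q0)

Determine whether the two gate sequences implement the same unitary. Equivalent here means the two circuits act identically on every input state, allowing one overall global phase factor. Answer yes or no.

Yes — the two circuits implement the same unitary up to a global phase.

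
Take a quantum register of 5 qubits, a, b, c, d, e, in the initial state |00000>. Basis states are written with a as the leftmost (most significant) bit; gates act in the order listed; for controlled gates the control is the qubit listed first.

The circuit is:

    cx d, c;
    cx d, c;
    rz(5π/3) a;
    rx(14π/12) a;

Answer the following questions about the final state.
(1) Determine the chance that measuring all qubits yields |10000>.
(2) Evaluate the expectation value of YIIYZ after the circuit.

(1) Outcome |10000> occurs with probability sqrt(3)/4 + 1/2. Key observation: steps 1-2 multiply out to the identity, so the circuit reduces to the remaining gates.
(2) The expectation value of YIIYZ is 0.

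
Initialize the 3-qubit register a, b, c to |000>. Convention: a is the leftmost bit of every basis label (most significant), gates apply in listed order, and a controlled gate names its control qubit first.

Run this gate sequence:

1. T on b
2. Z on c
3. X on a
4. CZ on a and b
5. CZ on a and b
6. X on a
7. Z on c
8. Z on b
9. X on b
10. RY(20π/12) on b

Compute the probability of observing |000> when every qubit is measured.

A full measurement returns |000> with probability 1/4. Key observation: the block from step 2 through step 7 cancels to the identity and can be dropped.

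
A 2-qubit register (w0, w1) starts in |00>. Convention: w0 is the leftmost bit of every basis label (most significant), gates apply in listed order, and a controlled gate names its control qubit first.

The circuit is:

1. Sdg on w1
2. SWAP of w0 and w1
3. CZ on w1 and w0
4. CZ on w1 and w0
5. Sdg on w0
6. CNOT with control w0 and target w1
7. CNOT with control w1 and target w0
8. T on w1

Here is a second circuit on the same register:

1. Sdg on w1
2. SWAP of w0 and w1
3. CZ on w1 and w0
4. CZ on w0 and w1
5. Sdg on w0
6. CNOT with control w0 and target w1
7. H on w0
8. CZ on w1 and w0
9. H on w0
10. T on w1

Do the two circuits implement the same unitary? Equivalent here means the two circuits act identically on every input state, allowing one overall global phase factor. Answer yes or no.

Yes: on every input state the two circuits agree up to one overall phase factor.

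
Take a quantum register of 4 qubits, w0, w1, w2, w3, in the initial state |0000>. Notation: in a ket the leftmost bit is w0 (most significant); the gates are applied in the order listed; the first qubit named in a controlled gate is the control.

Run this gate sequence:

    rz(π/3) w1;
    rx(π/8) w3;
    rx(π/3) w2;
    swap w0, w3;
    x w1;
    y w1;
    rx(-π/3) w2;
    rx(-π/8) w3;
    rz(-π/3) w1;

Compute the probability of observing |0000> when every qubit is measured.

The probability of measuring |0000> is cos(pi/16)**4.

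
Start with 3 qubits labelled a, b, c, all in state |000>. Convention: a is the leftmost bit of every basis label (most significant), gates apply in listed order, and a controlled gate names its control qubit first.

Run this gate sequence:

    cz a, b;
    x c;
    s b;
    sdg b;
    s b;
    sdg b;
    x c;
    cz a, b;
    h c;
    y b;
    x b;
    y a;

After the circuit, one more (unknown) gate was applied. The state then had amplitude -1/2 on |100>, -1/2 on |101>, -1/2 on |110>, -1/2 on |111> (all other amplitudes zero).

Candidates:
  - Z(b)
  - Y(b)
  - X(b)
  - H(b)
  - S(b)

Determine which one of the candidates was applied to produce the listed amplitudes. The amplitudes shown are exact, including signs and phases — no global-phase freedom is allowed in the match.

The unique candidate consistent with the amplitudes is H(b). Key observation: gates 1-8 undo each other exactly, leaving only the rest of the circuit to track.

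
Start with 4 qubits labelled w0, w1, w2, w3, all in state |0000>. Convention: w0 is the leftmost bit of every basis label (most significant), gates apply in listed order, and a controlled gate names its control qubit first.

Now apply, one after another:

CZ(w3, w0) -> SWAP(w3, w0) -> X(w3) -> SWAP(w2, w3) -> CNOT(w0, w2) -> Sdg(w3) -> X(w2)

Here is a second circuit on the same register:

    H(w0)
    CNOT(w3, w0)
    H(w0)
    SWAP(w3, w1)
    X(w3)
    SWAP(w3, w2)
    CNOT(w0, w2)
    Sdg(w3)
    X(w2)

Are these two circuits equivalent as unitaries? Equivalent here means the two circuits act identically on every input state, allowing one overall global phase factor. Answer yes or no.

No, they are not equivalent — no single phase factor reconciles the two unitaries.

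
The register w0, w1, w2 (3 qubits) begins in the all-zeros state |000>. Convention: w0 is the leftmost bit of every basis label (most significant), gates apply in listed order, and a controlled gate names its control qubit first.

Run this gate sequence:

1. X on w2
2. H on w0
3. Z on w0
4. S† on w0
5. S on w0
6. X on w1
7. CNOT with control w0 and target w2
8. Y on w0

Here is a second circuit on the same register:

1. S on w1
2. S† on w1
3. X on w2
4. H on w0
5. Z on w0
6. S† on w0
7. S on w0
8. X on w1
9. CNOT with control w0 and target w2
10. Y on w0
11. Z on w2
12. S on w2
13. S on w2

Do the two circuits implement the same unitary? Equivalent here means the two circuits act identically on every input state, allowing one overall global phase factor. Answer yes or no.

Yes: on every input state the two circuits agree up to one overall phase factor.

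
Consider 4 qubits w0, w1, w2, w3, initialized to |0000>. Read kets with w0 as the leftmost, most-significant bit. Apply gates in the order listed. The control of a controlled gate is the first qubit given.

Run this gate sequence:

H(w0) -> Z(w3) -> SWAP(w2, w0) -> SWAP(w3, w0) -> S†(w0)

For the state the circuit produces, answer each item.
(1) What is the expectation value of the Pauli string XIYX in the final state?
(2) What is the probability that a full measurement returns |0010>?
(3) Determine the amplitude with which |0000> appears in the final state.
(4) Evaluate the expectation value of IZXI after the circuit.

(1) The observable XIYX averages to 0.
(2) A full measurement returns |0010> with probability 1/2.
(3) The final state's coefficient on |0000> equals sqrt(2)/2.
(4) The observable IZXI averages to 1.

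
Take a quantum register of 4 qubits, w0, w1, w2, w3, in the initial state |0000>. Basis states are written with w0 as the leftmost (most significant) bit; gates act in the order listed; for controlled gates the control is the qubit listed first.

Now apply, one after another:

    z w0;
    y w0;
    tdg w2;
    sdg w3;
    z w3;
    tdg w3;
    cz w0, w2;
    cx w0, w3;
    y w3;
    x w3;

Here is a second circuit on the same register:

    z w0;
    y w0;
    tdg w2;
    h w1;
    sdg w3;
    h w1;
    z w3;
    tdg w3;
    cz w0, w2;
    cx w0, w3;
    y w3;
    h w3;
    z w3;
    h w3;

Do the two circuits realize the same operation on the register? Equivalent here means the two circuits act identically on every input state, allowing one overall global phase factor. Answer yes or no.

Yes — the two circuits implement the same unitary up to a global phase.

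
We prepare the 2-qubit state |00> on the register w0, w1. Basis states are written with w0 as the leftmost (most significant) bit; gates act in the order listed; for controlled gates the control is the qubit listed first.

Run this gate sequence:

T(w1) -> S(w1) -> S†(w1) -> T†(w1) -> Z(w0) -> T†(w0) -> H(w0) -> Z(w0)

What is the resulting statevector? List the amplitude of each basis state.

The resulting statevector has amplitude sqrt(2)/2 on |00>, 0 on |01>, -sqrt(2)/2 on |10>, 0 on |11>. Key observation: gates 1-4 undo each other exactly, leaving only the rest of the circuit to track.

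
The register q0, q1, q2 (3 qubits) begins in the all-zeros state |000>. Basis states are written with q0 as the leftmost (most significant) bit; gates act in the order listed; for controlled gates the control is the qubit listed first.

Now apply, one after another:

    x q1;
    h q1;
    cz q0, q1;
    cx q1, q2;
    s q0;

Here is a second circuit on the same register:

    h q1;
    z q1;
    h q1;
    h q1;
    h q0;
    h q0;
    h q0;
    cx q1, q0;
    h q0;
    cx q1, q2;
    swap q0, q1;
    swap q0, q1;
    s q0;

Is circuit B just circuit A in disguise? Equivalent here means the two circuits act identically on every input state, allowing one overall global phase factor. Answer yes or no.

Yes, they are equivalent — the unitaries differ by at most a global phase.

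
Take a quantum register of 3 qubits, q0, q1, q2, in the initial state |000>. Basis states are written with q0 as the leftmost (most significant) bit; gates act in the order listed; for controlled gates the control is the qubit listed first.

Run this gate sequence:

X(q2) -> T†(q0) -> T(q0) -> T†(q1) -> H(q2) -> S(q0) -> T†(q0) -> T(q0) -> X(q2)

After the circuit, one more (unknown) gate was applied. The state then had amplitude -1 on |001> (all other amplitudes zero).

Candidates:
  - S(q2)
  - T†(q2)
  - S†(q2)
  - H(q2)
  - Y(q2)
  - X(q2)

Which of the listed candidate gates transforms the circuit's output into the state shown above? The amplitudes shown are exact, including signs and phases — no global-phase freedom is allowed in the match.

It was H(q2) that produced the state shown.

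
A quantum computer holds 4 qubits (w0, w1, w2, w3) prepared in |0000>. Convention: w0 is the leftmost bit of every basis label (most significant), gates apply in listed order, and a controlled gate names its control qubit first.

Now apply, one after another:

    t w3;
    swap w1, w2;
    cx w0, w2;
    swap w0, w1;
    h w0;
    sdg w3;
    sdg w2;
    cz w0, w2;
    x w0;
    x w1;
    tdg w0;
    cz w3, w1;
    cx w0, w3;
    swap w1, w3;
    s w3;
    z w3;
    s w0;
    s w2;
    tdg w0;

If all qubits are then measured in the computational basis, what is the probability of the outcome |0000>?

Outcome |0000> occurs with probability 0.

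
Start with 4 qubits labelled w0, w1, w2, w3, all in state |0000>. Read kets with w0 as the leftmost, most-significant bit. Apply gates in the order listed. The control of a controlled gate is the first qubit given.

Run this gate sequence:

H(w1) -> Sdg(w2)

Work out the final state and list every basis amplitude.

The final amplitudes are sqrt(2)/2 on |0000>, sqrt(2)/2 on |0100>, and 0 on every other basis state.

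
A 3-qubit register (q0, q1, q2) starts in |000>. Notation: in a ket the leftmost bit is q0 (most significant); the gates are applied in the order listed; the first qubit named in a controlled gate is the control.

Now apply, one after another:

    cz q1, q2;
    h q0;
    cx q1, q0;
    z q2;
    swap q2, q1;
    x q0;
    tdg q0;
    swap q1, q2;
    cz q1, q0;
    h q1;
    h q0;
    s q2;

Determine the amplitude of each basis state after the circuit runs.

The final amplitudes are sqrt(2)*(1 - exp(3*I*pi/4))/4 on |000>, 0 on |001>, sqrt(2)*(1 - exp(3*I*pi/4))/4 on |010>, 0 on |011>, sqrt(2)*(1 + exp(3*I*pi/4))/4 on |100>, 0 on |101>, sqrt(2)*(1 + exp(3*I*pi/4))/4 on |110>, 0 on |111>.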